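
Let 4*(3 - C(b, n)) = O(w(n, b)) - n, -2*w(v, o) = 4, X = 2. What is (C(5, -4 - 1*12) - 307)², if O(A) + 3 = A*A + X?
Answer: 1525225/16 ≈ 95327.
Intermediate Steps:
w(v, o) = -2 (w(v, o) = -½*4 = -2)
O(A) = -1 + A² (O(A) = -3 + (A*A + 2) = -3 + (A² + 2) = -3 + (2 + A²) = -1 + A²)
C(b, n) = 9/4 + n/4 (C(b, n) = 3 - ((-1 + (-2)²) - n)/4 = 3 - ((-1 + 4) - n)/4 = 3 - (3 - n)/4 = 3 + (-¾ + n/4) = 9/4 + n/4)
(C(5, -4 - 1*12) - 307)² = ((9/4 + (-4 - 1*12)/4) - 307)² = ((9/4 + (-4 - 12)/4) - 307)² = ((9/4 + (¼)*(-16)) - 307)² = ((9/4 - 4) - 307)² = (-7/4 - 307)² = (-1235/4)² = 1525225/16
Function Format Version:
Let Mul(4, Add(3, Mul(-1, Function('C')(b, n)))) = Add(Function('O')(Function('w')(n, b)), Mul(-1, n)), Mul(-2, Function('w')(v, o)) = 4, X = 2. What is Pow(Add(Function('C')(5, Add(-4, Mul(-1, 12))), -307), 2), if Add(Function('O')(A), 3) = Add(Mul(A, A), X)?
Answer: Rational(1525225, 16) ≈ 95327.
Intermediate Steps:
Function('w')(v, o) = -2 (Function('w')(v, o) = Mul(Rational(-1, 2), 4) = -2)
Function('O')(A) = Add(-1, Pow(A, 2)) (Function('O')(A) = Add(-3, Add(Mul(A, A), 2)) = Add(-3, Add(Pow(A, 2), 2)) = Add(-3, Add(2, Pow(A, 2))) = Add(-1, Pow(A, 2)))
Function('C')(b, n) = Add(Rational(9, 4), Mul(Rational(1, 4), n)) (Function('C')(b, n) = Add(3, Mul(Rational(-1, 4), Add(Add(-1, Pow(-2, 2)), Mul(-1, n)))) = Add(3, Mul(Rational(-1, 4), Add(Add(-1, 4), Mul(-1, n)))) = Add(3, Mul(Rational(-1, 4), Add(3, Mul(-1, n)))) = Add(3, Add(Rational(-3, 4), Mul(Rational(1, 4), n))) = Add(Rational(9, 4), Mul(Rational(1, 4), n)))
Pow(Add(Function('C')(5, Add(-4, Mul(-1, 12))), -307), 2) = Pow(Add(Add(Rational(9, 4), Mul(Rational(1, 4), Add(-4, Mul(-1, 12)))), -307), 2) = Pow(Add(Add(Rational(9, 4), Mul(Rational(1, 4), Add(-4, -12))), -307), 2) = Pow(Add(Add(Rational(9, 4), Mul(Rational(1, 4), -16)), -307), 2) = Pow(Add(Add(Rational(9, 4), -4), -307), 2) = Pow(Add(Rational(-7, 4), -307), 2) = Pow(Rational(-1235, 4), 2) = Rational(1525225, 16)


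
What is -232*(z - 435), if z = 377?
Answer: 13456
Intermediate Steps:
-232*(z - 435) = -232*(377 - 435) = -232*(-58) = 13456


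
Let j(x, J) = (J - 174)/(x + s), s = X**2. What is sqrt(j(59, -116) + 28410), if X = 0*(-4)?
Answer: 10*sqrt(988781)/59 ≈ 168.54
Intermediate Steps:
X = 0
s = 0 (s = 0**2 = 0)
j(x, J) = (-174 + J)/x (j(x, J) = (J - 174)/(x + 0) = (-174 + J)/x)
sqrt(j(59, -116) + 28410) = sqrt((-174 - 116)/59 + 28410) = sqrt((1/59)*(-290) + 28410) = sqrt(-290/59 + 28410) = sqrt(1675900/59) = 10*sqrt(988781)/59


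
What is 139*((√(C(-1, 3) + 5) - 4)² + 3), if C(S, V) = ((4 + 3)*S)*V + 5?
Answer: 1112 - 1112*I*√11 ≈ 1112.0 - 3688.1*I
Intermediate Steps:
C(S, V) = 5 + 7*S*V (C(S, V) = (7*S)*V + 5 = 7*S*V + 5 = 5 + 7*S*V)
139*((√(C(-1, 3) + 5) - 4)² + 3) = 139*((√((5 + 7*(-1)*3) + 5) - 4)² + 3) = 139*((√((5 - 21) + 5) - 4)² + 3) = 139*((√(-16 + 5) - 4)² + 3) = 139*((√(-11) - 4)² + 3) = 139*((I*√11 - 4)² + 3) = 139*((-4 + I*√11)² + 3) = 139*(3 + (-4 + I*√11)²) = 417 + 139*(-4 + I*√11)²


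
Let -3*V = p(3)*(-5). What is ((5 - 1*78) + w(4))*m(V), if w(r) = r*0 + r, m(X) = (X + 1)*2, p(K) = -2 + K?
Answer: -368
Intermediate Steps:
V = 5/3 (V = -(-2 + 3)*(-5)/3 = -(-5)/3 = -⅓*(-5) = 5/3 ≈ 1.6667)
m(X) = 2 + 2*X (m(X) = (1 + X)*2 = 2 + 2*X)
w(r) = r (w(r) = 0 + r = r)
((5 - 1*78) + w(4))*m(V) = ((5 - 1*78) + 4)*(2 + 2*(5/3)) = ((5 - 78) + 4)*(2 + 10/3) = (-73 + 4)*(16/3) = -69*16/3 = -368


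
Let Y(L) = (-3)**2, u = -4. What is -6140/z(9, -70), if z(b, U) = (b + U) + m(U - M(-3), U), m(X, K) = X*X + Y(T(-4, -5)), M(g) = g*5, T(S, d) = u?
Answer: -6140/2973 ≈ -2.0653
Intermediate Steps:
T(S, d) = -4
M(g) = 5*g
Y(L) = 9
m(X, K) = 9 + X**2 (m(X, K) = X*X + 9 = X**2 + 9 = 9 + X**2)
z(b, U) = 9 + U + b + (15 + U)**2 (z(b, U) = (b + U) + (9 + (U - 5*(-3))**2) = (U + b) + (9 + (U - 1*(-15))**2) = (U + b) + (9 + (U + 15)**2) = (U + b) + (9 + (15 + U)**2) = 9 + U + b + (15 + U)**2)
-6140/z(9, -70) = -6140/(9 - 70 + 9 + (15 - 70)**2) = -6140/(9 - 70 + 9 + (-55)**2) = -6140/(9 - 70 + 9 + 3025) = -6140/2973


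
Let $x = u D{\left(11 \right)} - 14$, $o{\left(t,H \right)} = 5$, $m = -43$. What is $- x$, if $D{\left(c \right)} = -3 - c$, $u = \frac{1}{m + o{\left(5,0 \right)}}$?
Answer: $\frac{259}{19} \approx 13.632$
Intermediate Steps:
$u = - \frac{1}{38}$ ($u = \frac{1}{-43 + 5} = \frac{1}{-38} = - \frac{1}{38} \approx -0.026316$)
$x = - \frac{259}{19}$ ($x = - \frac{-3 - 11}{38} - 14 = \left(- \frac{1}{38}\right) \left(-14\right) - 14 = \frac{7}{19} - 14 = - \frac{259}{19} \approx -13.632$)
$- x = \left(-1\right) \left(- \frac{259}{19}\right) = \frac{259}{19}$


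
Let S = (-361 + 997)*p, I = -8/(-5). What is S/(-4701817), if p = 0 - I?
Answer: 5088/23509085 ≈ 0.00021643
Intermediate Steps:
I = 8/5 (I = -8*(-1/5) = 8/5 ≈ 1.6000)
p = -8/5 (p = 0 - 1*8/5 = 0 - 8/5 = -8/5 ≈ -1.6000)
S = -5088/5 (S = (-361 + 997)*(-8/5) = 636*(-8/5) = -5088/5 ≈ -1017.6)
S/(-4701817) = -5088/5/(-4701817) = -5088/5*(-1/4701817) = 5088/23509085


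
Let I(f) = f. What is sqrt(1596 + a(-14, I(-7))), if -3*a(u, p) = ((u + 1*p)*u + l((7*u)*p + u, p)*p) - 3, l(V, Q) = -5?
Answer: sqrt(13386)/3 ≈ 38.566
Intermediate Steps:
a(u, p) = 1 + 5*p/3 - u*(p + u)/3 (a(u, p) = -(((u + 1*p)*u - 5*p) - 3)/3 = -(((u + p)*u - 5*p) - 3)/3 = -(((p + u)*u - 5*p) - 3)/3 = -((u*(p + u) - 5*p) - 3)/3 = -((-5*p + u*(p + u)) - 3)/3 = -(-3 - 5*p + u*(p + u))/3 = 1 + 5*p/3 - u*(p + u)/3)
sqrt(1596 + a(-14, I(-7))) = sqrt(1596 + (1 - 1/3*(-14)**2 + (5/3)*(-7) - 1/3*(-7)*(-14))) = sqrt(1596 + (1 - 1/3*196 - 35/3 - 98/3)) = sqrt(1596 + (1 - 196/3 - 35/3 - 98/3)) = sqrt(1596 - 326/3) = sqrt(4462/3) = sqrt(13386)/3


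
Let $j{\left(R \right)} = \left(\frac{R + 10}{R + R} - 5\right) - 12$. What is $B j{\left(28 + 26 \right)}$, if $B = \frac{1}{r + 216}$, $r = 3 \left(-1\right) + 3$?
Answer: $- \frac{443}{5832} \approx -0.07596$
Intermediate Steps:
$j{\left(R \right)} = -17 + \frac{10 + R}{2 R}$ ($j{\left(R \right)} = \left(\frac{10 + R}{2 R} - 5\right) - 12 = \left(-5 + \frac{10 + R}{2 R}\right) - 12 = -17 + \frac{10 + R}{2 R}$)
$r = 0$ ($r = -3 + 3 = 0$)
$B = \frac{1}{216}$ ($B = \frac{1}{0 + 216} = \frac{1}{216} \approx 0.0046296$)
$B j{\left(28 + 26 \right)} = \frac{- \frac{33}{2} + \frac{5}{28 + 26}}{216} = \frac{- \frac{33}{2} + \frac{5}{54}}{216} = \frac{1}{216} \left(- \frac{443}{27}\right) = - \frac{443}{5832}$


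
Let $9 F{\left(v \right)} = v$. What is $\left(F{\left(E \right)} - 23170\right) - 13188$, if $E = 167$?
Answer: $- \frac{327055}{9} \approx -36339.0$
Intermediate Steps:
$F{\left(v \right)} = \frac{v}{9}$
$\left(F{\left(E \right)} - 23170\right) - 13188 = \left(\frac{1}{9} \cdot 167 - 23170\right) - 13188 = \left(\frac{167}{9} - 23170\right) - 13188 = - \frac{208363}{9} - 13188 = - \frac{327055}{9}$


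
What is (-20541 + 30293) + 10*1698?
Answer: 26732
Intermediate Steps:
(-20541 + 30293) + 10*1698 = 9752 + 16980 = 26732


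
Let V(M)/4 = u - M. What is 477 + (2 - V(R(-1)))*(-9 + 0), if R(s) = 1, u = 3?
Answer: 531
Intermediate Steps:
V(M) = 12 - 4*M (V(M) = 4*(3 - M) = 12 - 4*M)
477 + (2 - V(R(-1)))*(-9 + 0) = 477 + (2 - (12 - 4*1))*(-9 + 0) = 477 + (2 - (12 - 4))*(-9) = 477 + (2 - 1*8)*(-9) = 477 + (2 - 8)*(-9) = 477 - 6*(-9) = 477 + 54 = 531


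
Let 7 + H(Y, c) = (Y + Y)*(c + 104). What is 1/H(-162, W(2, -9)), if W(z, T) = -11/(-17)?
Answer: -17/576515 ≈ -2.9488e-5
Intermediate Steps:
W(z, T) = 11/17 (W(z, T) = -11*(-1/17) = 11/17)
H(Y, c) = -7 + 2*Y*(104 + c) (H(Y, c) = -7 + (Y + Y)*(c + 104) = -7 + (2*Y)*(104 + c) = -7 + 2*Y*(104 + c))
1/H(-162, W(2, -9)) = 1/(-7 + 208*(-162) + 2*(-162)*(11/17)) = 1/(-7 - 33696 - 3564/17) = 1/(-576515/17) = -17/576515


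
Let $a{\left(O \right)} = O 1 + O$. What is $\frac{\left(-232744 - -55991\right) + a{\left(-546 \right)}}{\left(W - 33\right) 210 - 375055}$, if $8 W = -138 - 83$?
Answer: $\frac{142276}{310229} \approx 0.45862$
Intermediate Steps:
$W = - \frac{221}{8}$ ($W = \frac{-138 - 83}{8} = \frac{1}{8} \left(-221\right) = - \frac{221}{8} \approx -27.625$)
$a{\left(O \right)} = 2 O$ ($a{\left(O \right)} = O + O = 2 O$)
$\frac{\left(-232744 - -55991\right) + a{\left(-546 \right)}}{\left(W - 33\right) 210 - 375055} = \frac{\left(-232744 - -55991\right) + 2 \left(-546\right)}{\left(- \frac{221}{8} - 33\right) 210 - 375055} = \frac{\left(-232744 + 55991\right) - 1092}{\left(- \frac{485}{8}\right) 210 - 375055} = \frac{-176753 - 1092}{- \frac{50925}{4} - 375055} = - \frac{177845}{- \frac{1551145}{4}} = \left(-177845\right) \left(- \frac{4}{1551145}\right) = \frac{142276}{310229}$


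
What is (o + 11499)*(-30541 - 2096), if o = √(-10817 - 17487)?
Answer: -375292863 - 130548*I*√1769 ≈ -3.7529e+8 - 5.4908e+6*I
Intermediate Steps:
o = 4*I*√1769 (o = √(-28304) = 4*I*√1769 ≈ 168.24*I)
(o + 11499)*(-30541 - 2096) = (4*I*√1769 + 11499)*(-30541 - 2096) = (11499 + 4*I*√1769)*(-32637) = -375292863 - 130548*I*√1769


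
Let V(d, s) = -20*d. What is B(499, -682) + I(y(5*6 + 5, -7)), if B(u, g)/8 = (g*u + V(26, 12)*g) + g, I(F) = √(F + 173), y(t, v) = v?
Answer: 109120 + √166 ≈ 1.0913e+5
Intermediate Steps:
I(F) = √(173 + F)
B(u, g) = -4152*g + 8*g*u (B(u, g) = 8*((g*u + (-20*26)*g) + g) = 8*((g*u - 520*g) + g) = 8*((-520*g + g*u) + g) = 8*(-519*g + g*u) = -4152*g + 8*g*u)
B(499, -682) + I(y(5*6 + 5, -7)) = 8*(-682)*(-519 + 499) + √(173 - 7) = 8*(-682)*(-20) + √166 = 109120 + √166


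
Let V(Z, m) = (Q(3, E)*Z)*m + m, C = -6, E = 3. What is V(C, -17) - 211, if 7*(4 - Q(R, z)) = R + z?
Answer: 648/7 ≈ 92.571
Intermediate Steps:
Q(R, z) = 4 - R/7 - z/7 (Q(R, z) = 4 - (R + z)/7 = 4 + (-R/7 - z/7) = 4 - R/7 - z/7)
V(Z, m) = m + 22*Z*m/7 (V(Z, m) = ((4 - ⅐*3 - ⅐*3)*Z)*m + m = ((4 - 3/7 - 3/7)*Z)*m + m = (22*Z/7)*m + m = 22*Z*m/7 + m = m + 22*Z*m/7)
V(C, -17) - 211 = (⅐)*(-17)*(7 + 22*(-6)) - 211 = (⅐)*(-17)*(7 - 132) - 211 = (⅐)*(-17)*(-125) - 211 = 2125/7 - 211 = 648/7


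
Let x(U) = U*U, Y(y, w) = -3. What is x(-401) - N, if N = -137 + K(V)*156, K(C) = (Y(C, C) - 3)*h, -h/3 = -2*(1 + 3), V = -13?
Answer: 183402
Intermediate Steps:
h = 24 (h = -(-6)*(1 + 3) = -(-6)*4 = -3*(-8) = 24)
x(U) = U²
K(C) = -144 (K(C) = (-3 - 3)*24 = -6*24 = -144)
N = -22601 (N = -137 - 144*156 = -137 - 22464 = -22601)
x(-401) - N = (-401)² - 1*(-22601) = 160801 + 22601 = 183402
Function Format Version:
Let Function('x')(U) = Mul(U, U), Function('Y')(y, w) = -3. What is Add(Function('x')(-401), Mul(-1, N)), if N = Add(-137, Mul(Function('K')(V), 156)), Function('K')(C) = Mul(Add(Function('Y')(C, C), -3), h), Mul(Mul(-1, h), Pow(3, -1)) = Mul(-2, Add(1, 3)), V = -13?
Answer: 183402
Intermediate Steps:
h = 24 (h = Mul(-3, Mul(-2, Add(1, 3))) = Mul(-3, Mul(-2, 4)) = Mul(-3, -8) = 24)
Function('x')(U) = Pow(U, 2)
Function('K')(C) = -144 (Function('K')(C) = Mul(Add(-3, -3), 24) = Mul(-6, 24) = -144)
N = -22601 (N = Add(-137, Mul(-144, 156)) = Add(-137, -22464) = -22601)
Add(Function('x')(-401), Mul(-1, N)) = Add(Pow(-401, 2), Mul(-1, -22601)) = Add(160801, 22601) = 183402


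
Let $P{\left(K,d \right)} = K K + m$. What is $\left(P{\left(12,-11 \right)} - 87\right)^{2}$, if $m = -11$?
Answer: $2116$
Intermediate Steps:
$P{\left(K,d \right)} = -11 + K^{2}$ ($P{\left(K,d \right)} = K K - 11 = K^{2} - 11 = -11 + K^{2}$)
$\left(P{\left(12,-11 \right)} - 87\right)^{2} = \left(\left(-11 + 12^{2}\right) - 87\right)^{2} = \left(\left(-11 + 144\right) - 87\right)^{2} = \left(133 - 87\right)^{2} = 46^{2} = 2116$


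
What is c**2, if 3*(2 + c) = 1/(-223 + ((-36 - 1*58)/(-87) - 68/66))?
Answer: 182367432025/45523769769 ≈ 4.0060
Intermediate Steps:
c = -427045/213363 (c = -2 + 1/(3*(-223 + ((-36 - 1*58)/(-87) - 68/66))) = -2 + 1/(3*(-223 + ((-36 - 58)*(-1/87) - 68*1/66))) = -2 + 1/(3*(-223 + (-94*(-1/87) - 34/33))) = -2 + 1/(3*(-223 + (94/87 - 34/33))) = -2 + 1/(3*(-223 + 16/319)) = -2 + 1/(3*(-71121/319)) = -2 + (1/3)*(-319/71121) = -2 - 319/213363 = -427045/213363 ≈ -2.0015)
c**2 = (-427045/213363)**2 = 182367432025/45523769769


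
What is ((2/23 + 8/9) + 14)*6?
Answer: 6200/69 ≈ 89.855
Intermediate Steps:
((2/23 + 8/9) + 14)*6 = (202/207 + 14)*6 = (3100/207)*6 = 6200/69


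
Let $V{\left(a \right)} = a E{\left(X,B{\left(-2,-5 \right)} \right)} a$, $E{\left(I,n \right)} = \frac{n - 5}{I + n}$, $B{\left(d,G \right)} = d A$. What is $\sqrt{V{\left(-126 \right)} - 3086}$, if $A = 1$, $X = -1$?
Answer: $\sqrt{33958} \approx 184.28$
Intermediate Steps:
$B{\left(d,G \right)} = d$ ($B{\left(d,G \right)} = d 1 = d$)
$E{\left(I,n \right)} = \frac{-5 + n}{I + n}$
$V{\left(a \right)} = \frac{7 a^{2}}{3}$ ($V{\left(a \right)} = a \frac{-5 - 2}{-1 - 2} a = a \frac{1}{-3} \left(-7\right) a = a \left(\left(- \frac{1}{3}\right) \left(-7\right)\right) a = a \frac{7}{3} a = \frac{7 a}{3} a = \frac{7 a^{2}}{3}$)
$\sqrt{V{\left(-126 \right)} - 3086} = \sqrt{\frac{7 \left(-126\right)^{2}}{3} - 3086} = \sqrt{\frac{7}{3} \cdot 15876 - 3086} = \sqrt{37044 - 3086} = \sqrt{33958}$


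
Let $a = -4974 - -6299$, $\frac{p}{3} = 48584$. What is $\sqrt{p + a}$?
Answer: $\sqrt{147077} \approx 383.51$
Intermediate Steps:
$p = 145752$ ($p = 3 \cdot 48584 = 145752$)
$a = 1325$ ($a = -4974 + 6299 = 1325$)
$\sqrt{p + a} = \sqrt{145752 + 1325} = \sqrt{147077}$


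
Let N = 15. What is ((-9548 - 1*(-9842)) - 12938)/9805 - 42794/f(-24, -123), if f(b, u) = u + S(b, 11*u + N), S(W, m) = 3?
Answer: 41807789/117660 ≈ 355.33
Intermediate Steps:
f(b, u) = 3 + u (f(b, u) = u + 3 = 3 + u)
((-9548 - 1*(-9842)) - 12938)/9805 - 42794/f(-24, -123) = ((-9548 - 1*(-9842)) - 12938)/9805 - 42794/(3 - 123) = ((-9548 + 9842) - 12938)*(1/9805) - 42794/(-120) = (294 - 12938)*(1/9805) - 42794*(-1/120) = -12644*1/9805 + 21397/60 = -12644/9805 + 21397/60 = 41807789/117660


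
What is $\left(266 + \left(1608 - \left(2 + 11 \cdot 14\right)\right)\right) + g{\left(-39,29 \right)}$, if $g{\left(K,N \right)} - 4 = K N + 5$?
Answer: $596$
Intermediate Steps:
$g{\left(K,N \right)} = 9 + K N$ ($g{\left(K,N \right)} = 4 + \left(K N + 5\right) = 4 + \left(5 + K N\right) = 9 + K N$)
$\left(266 + \left(1608 - \left(2 + 11 \cdot 14\right)\right)\right) + g{\left(-39,29 \right)} = \left(266 + \left(1608 - \left(2 + 11 \cdot 14\right)\right)\right) + \left(9 - 1131\right) = \left(266 + \left(1608 - \left(2 + 154\right)\right)\right) + \left(9 - 1131\right) = \left(266 + \left(1608 - 156\right)\right) - 1122 = \left(266 + 1452\right) - 1122 = 1718 - 1122 = 596$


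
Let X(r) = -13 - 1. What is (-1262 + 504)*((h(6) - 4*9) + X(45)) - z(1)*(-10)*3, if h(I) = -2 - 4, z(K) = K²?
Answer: 42478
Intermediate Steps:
h(I) = -6
X(r) = -14
(-1262 + 504)*((h(6) - 4*9) + X(45)) - z(1)*(-10)*3 = (-1262 + 504)*((-6 - 4*9) - 14) - 1²*(-10)*3 = -758*((-6 - 36) - 14) - 1*(-10)*3 = -758*(-42 - 14) - (-10)*3 = -758*(-56) - 1*(-30) = 42448 + 30 = 42478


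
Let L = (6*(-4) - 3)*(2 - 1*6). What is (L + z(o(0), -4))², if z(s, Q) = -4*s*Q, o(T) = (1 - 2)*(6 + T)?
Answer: 144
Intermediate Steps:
o(T) = -6 - T (o(T) = -(6 + T) = -6 - T)
z(s, Q) = -4*Q*s
L = 108 (L = (-24 - 3)*(2 - 6) = -27*(-4) = 108)
(L + z(o(0), -4))² = (108 - 4*(-4)*(-6 - 1*0))² = (108 - 4*(-4)*(-6 + 0))² = (108 - 4*(-4)*(-6))² = (108 - 96)² = 12² = 144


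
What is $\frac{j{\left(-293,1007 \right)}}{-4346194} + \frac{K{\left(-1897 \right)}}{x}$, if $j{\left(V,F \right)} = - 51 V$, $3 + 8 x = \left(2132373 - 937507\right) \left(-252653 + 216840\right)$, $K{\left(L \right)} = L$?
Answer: $- \frac{639370954119379}{185981186517901834} \approx -0.0034378$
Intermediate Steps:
$x = - \frac{42791736061}{8}$ ($x = - \frac{3}{8} + \frac{\left(2132373 - 937507\right) \left(-252653 + 216840\right)}{8} = - \frac{3}{8} + \frac{1194866 \left(-35813\right)}{8} = - \frac{3}{8} + \frac{1}{8} \left(-42791736058\right) = - \frac{3}{8} - \frac{21395868029}{4} = - \frac{42791736061}{8} \approx -5.349 \cdot 10^{9}$)
$\frac{j{\left(-293,1007 \right)}}{-4346194} + \frac{K{\left(-1897 \right)}}{x} = \frac{\left(-51\right) \left(-293\right)}{-4346194} - \frac{1897}{- \frac{42791736061}{8}} = 14943 \left(- \frac{1}{4346194}\right) - - \frac{15176}{42791736061} = - \frac{14943}{4346194} + \frac{15176}{42791736061} = - \frac{639370954119379}{185981186517901834}$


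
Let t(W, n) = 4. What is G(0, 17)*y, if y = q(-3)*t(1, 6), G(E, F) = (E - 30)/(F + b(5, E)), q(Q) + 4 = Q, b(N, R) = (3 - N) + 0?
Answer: 56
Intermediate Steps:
b(N, R) = 3 - N
q(Q) = -4 + Q
G(E, F) = (-30 + E)/(-2 + F) (G(E, F) = (E - 30)/(F + (3 - 1*5)) = (-30 + E)/(F + (3 - 5)) = (-30 + E)/(F - 2) = (-30 + E)/(-2 + F))
y = -28 (y = (-4 - 3)*4 = -7*4 = -28)
G(0, 17)*y = ((-30 + 0)/(-2 + 17))*(-28) = (-30/15)*(-28) = ((1/15)*(-30))*(-28) = -2*(-28) = 56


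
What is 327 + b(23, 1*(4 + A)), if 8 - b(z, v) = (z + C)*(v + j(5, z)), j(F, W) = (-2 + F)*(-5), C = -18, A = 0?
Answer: 390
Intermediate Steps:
j(F, W) = 10 - 5*F
b(z, v) = 8 - (-18 + z)*(-15 + v) (b(z, v) = 8 - (z - 18)*(v + (10 - 5*5)) = 8 - (-18 + z)*(v + (10 - 25)) = 8 - (-18 + z)*(v - 15) = 8 - (-18 + z)*(-15 + v))
327 + b(23, 1*(4 + A)) = 327 + (-262 + 15*23 + 18*(1*(4 + 0)) - 1*1*(4 + 0)*23) = 327 + (-262 + 345 + 18*(1*4) - 1*1*4*23) = 327 + (-262 + 345 + 18*4 - 1*4*23) = 327 + (-262 + 345 + 72 - 92) = 327 + 63 = 390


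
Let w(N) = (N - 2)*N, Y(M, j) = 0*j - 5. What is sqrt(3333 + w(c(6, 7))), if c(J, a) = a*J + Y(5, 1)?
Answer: 2*sqrt(1157) ≈ 68.029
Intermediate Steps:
Y(M, j) = -5 (Y(M, j) = 0 - 5 = -5)
c(J, a) = -5 + J*a (c(J, a) = a*J - 5 = J*a - 5 = -5 + J*a)
w(N) = N*(-2 + N) (w(N) = (-2 + N)*N = N*(-2 + N))
sqrt(3333 + w(c(6, 7))) = sqrt(3333 + (-5 + 6*7)*(-2 + (-5 + 6*7))) = sqrt(3333 + (-5 + 42)*(-2 + (-5 + 42))) = sqrt(3333 + 37*(-2 + 37)) = sqrt(3333 + 37*35) = sqrt(3333 + 1295) = sqrt(4628) = 2*sqrt(1157)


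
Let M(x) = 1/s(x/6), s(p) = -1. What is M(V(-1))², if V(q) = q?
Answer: 1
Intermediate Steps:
M(x) = -1 (M(x) = 1/(-1) = -1)
M(V(-1))² = (-1)² = 1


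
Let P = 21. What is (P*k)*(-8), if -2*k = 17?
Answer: 1428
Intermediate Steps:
k = -17/2 (k = -½*17 = -17/2 ≈ -8.5000)
(P*k)*(-8) = (21*(-17/2))*(-8) = -357/2*(-8) = 1428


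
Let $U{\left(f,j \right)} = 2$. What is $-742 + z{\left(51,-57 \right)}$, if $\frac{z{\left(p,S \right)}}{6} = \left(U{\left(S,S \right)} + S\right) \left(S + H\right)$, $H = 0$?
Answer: $18068$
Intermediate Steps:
$z{\left(p,S \right)} = 6 S \left(2 + S\right)$ ($z{\left(p,S \right)} = 6 \left(2 + S\right) \left(S + 0\right) = 6 \left(2 + S\right) S = 6 S \left(2 + S\right)$)
$-742 + z{\left(51,-57 \right)} = -742 + 6 \left(-57\right) \left(2 - 57\right) = -742 + 6 \left(-57\right) \left(-55\right) = -742 + 18810 = 18068$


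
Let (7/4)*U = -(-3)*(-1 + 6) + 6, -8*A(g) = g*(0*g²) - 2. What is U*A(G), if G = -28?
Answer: 3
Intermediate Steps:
A(g) = ¼ (A(g) = -(g*(0*g²) - 2)/8 = -(g*0 - 2)/8 = -(0 - 2)/8 = -⅛*(-2) = ¼)
U = 12 (U = 4*(-(-3)*(-1 + 6) + 6)/7 = 4*(-(-3)*5 + 6)/7 = 4*(-3*(-5) + 6)/7 = 4*(15 + 6)/7 = (4/7)*21 = 12)
U*A(G) = 12*(¼) = 3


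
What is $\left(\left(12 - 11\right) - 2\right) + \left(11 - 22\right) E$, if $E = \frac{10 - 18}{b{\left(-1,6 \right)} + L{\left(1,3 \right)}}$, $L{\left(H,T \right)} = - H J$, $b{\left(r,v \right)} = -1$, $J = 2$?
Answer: $- \frac{91}{3} \approx -30.333$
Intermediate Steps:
$L{\left(H,T \right)} = - 2 H$ ($L{\left(H,T \right)} = - H 2 = - 2 H$)
$E = \frac{8}{3}$ ($E = \frac{10 - 18}{-1 - 2} = - \frac{8}{-1 - 2} = - \frac{8}{-3} = \left(-8\right) \left(- \frac{1}{3}\right) = \frac{8}{3} \approx 2.6667$)
$\left(\left(12 - 11\right) - 2\right) + \left(11 - 22\right) E = \left(\left(12 - 11\right) - 2\right) + \left(11 - 22\right) \frac{8}{3} = \left(1 - 2\right) - \frac{88}{3} = -1 - \frac{88}{3} = - \frac{91}{3}$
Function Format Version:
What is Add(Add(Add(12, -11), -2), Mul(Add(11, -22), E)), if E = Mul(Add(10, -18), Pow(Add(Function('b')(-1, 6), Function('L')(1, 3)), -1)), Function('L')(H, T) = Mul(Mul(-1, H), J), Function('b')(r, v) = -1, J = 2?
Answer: Rational(-91, 3) ≈ -30.333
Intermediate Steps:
Function('L')(H, T) = Mul(-2, H) (Function('L')(H, T) = Mul(Mul(-1, H), 2) = Mul(-2, H))
E = Rational(8, 3) (E = Mul(Add(10, -18), Pow(Add(-1, Mul(-2, 1)), -1)) = Mul(-8, Pow(Add(-1, -2), -1)) = Mul(-8, Pow(-3, -1)) = Mul(-8, Rational(-1, 3)) = Rational(8, 3) ≈ 2.6667)
Add(Add(Add(12, -11), -2), Mul(Add(11, -22), E)) = Add(Add(Add(12, -11), -2), Mul(Add(11, -22), Rational(8, 3))) = Add(Add(1, -2), Mul(-11, Rational(8, 3))) = Add(-1, Rational(-88, 3)) = Rational(-91, 3)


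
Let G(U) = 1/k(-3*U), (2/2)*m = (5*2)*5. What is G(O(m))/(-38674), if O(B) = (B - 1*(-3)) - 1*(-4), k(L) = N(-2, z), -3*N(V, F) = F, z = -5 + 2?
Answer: -1/38674 ≈ -2.5857e-5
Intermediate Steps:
z = -3
m = 50 (m = (5*2)*5 = 10*5 = 50)
N(V, F) = -F/3
k(L) = 1 (k(L) = -1/3*(-3) = 1)
O(B) = 7 + B (O(B) = (B + 3) + 4 = (3 + B) + 4 = 7 + B)
G(U) = 1 (G(U) = 1/1 = 1)
G(O(m))/(-38674) = 1/(-38674) = 1*(-1/38674) = -1/38674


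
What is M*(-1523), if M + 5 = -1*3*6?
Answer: 35029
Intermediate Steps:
M = -23 (M = -5 - 1*3*6 = -5 - 3*6 = -5 - 18 = -23)
M*(-1523) = -23*(-1523) = 35029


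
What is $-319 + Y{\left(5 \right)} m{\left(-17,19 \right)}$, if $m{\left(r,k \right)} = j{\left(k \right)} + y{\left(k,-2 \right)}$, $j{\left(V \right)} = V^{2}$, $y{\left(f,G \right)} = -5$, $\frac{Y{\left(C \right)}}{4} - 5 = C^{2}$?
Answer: $42401$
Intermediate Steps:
$Y{\left(C \right)} = 20 + 4 C^{2}$
$m{\left(r,k \right)} = -5 + k^{2}$ ($m{\left(r,k \right)} = k^{2} - 5 = -5 + k^{2}$)
$-319 + Y{\left(5 \right)} m{\left(-17,19 \right)} = -319 + \left(20 + 4 \cdot 5^{2}\right) \left(-5 + 19^{2}\right) = -319 + \left(20 + 4 \cdot 25\right) \left(-5 + 361\right) = -319 + \left(20 + 100\right) 356 = -319 + 120 \cdot 356 = -319 + 42720 = 42401$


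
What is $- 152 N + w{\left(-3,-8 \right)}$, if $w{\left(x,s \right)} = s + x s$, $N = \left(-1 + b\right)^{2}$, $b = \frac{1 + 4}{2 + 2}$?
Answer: $\frac{13}{2} \approx 6.5$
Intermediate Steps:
$b = \frac{5}{4} \approx 1.25$
$N = \frac{1}{16}$ ($N = \left(-1 + \frac{5}{4}\right)^{2} = \left(\frac{1}{4}\right)^{2} = \frac{1}{16} \approx 0.0625$)
$w{\left(x,s \right)} = s + s x$
$- 152 N + w{\left(-3,-8 \right)} = \left(-152\right) \frac{1}{16} - 8 \left(1 - 3\right) = - \frac{19}{2} - -16 = - \frac{19}{2} + 16 = \frac{13}{2}$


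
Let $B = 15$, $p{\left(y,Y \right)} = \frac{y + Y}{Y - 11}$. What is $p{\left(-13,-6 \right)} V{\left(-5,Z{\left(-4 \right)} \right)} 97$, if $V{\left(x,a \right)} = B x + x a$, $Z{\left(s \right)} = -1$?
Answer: $- \frac{129010}{17} \approx -7588.8$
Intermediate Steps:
$p{\left(y,Y \right)} = \frac{Y + y}{-11 + Y}$
$V{\left(x,a \right)} = 15 x + a x$ ($V{\left(x,a \right)} = 15 x + x a = 15 x + a x$)
$p{\left(-13,-6 \right)} V{\left(-5,Z{\left(-4 \right)} \right)} 97 = \frac{-6 - 13}{-11 - 6} \left(- 5 \left(15 - 1\right)\right) 97 = \frac{1}{-17} \left(-19\right) \left(\left(-5\right) 14\right) 97 = \left(- \frac{1}{17}\right) \left(-19\right) \left(-70\right) 97 = \frac{19}{17} \left(-70\right) 97 = \left(- \frac{1330}{17}\right) 97 = - \frac{129010}{17}$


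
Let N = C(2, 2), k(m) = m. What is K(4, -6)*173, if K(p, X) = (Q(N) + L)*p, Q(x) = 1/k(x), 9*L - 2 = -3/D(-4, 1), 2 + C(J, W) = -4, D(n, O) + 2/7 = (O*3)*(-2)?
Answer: 7439/99 ≈ 75.141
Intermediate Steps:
D(n, O) = -2/7 - 6*O (D(n, O) = -2/7 + (O*3)*(-2) = -2/7 + (3*O)*(-2) = -2/7 - 6*O)
C(J, W) = -6 (C(J, W) = -2 - 4 = -6)
L = 109/396 (L = 2/9 + (-3/(-2/7 - 6*1))/9 = 2/9 + (-3/(-2/7 - 6))/9 = 2/9 + (-3/(-44/7))/9 = 2/9 + (-3*(-7/44))/9 = 2/9 + (⅑)*(21/44) = 2/9 + 7/132 = 109/396 ≈ 0.27525)
N = -6
Q(x) = 1/x
K(p, X) = 43*p/396 (K(p, X) = (1/(-6) + 109/396)*p = (-⅙ + 109/396)*p = 43*p/396)
K(4, -6)*173 = ((43/396)*4)*173 = (43/99)*173 = 7439/99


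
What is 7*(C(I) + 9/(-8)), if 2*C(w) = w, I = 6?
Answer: 105/8 ≈ 13.125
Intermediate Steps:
C(w) = w/2
7*(C(I) + 9/(-8)) = 7*((1/2)*6 + 9/(-8)) = 7*(3 + 9*(-1/8)) = 7*(3 - 9/8) = 7*(15/8) = 105/8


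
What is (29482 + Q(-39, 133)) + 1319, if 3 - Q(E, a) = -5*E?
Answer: 30609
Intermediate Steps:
Q(E, a) = 3 + 5*E (Q(E, a) = 3 - (-5)*E = 3 + 5*E)
(29482 + Q(-39, 133)) + 1319 = (29482 + (3 + 5*(-39))) + 1319 = (29482 + (3 - 195)) + 1319 = (29482 - 192) + 1319 = 29290 + 1319 = 30609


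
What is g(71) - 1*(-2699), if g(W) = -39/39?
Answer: 2698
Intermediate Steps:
g(W) = -1 (g(W) = -39*1/39 = -1)
g(71) - 1*(-2699) = -1 - 1*(-2699) = -1 + 2699 = 2698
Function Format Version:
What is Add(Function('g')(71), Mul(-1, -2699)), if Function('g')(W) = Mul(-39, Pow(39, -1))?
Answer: 2698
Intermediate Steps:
Function('g')(W) = -1 (Function('g')(W) = Mul(-39, Rational(1, 39)) = -1)
Add(Function('g')(71), Mul(-1, -2699)) = Add(-1, Mul(-1, -2699)) = Add(-1, 2699) = 2698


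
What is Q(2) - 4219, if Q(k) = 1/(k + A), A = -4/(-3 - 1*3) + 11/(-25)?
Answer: -704498/167 ≈ -4218.5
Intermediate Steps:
A = 17/75 (A = -4/(-3 - 3) + 11*(-1/25) = -4/(-6) - 11/25 = -4*(-1/6) - 11/25 = 2/3 - 11/25 = 17/75 ≈ 0.22667)
Q(k) = 1/(17/75 + k) (Q(k) = 1/(k + 17/75) = 1/(17/75 + k))
Q(2) - 4219 = 75/(17 + 75*2) - 4219 = 75/(17 + 150) - 4219 = 75/167 - 4219 = -704498/167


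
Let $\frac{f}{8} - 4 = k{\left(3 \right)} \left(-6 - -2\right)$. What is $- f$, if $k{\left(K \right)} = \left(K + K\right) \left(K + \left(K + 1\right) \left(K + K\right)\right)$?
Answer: $5152$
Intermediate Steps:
$k{\left(K \right)} = 2 K \left(K + 2 K \left(1 + K\right)\right)$ ($k{\left(K \right)} = 2 K \left(K + \left(1 + K\right) 2 K\right) = 2 K \left(K + 2 K \left(1 + K\right)\right)$)
$f = -5152$ ($f = 32 + 8 \cdot 3^{2} \left(6 + 4 \cdot 3\right) \left(-6 - -2\right) = 32 + 8 \cdot 9 \left(6 + 12\right) \left(-6 + 2\right) = 32 + 8 \cdot 9 \cdot 18 \left(-4\right) = 32 + 8 \cdot 162 \left(-4\right) = 32 + 8 \left(-648\right) = 32 - 5184 = -5152$)
$- f = \left(-1\right) \left(-5152\right) = 5152$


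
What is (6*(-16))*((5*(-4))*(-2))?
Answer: -3840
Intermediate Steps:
(6*(-16))*((5*(-4))*(-2)) = -(-1920)*(-2) = -96*40 = -3840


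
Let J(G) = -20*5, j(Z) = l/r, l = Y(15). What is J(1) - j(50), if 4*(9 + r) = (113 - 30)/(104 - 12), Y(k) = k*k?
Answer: -240100/3229 ≈ -74.357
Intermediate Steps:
Y(k) = k**2
r = -3229/368 (r = -9 + ((113 - 30)/(104 - 12))/4 = -9 + (83/92)/4 = -9 + (83*(1/92))/4 = -9 + (1/4)*(83/92) = -9 + 83/368 = -3229/368 ≈ -8.7745)
l = 225 (l = 15**2 = 225)
j(Z) = -82800/3229 (j(Z) = 225/(-3229/368) = 225*(-368/3229) = -82800/3229)
J(G) = -100
J(1) - j(50) = -100 - 1*(-82800/3229) = -100 + 82800/3229 = -240100/3229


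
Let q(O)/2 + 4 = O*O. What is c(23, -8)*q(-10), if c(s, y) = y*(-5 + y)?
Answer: 19968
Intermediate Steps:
q(O) = -8 + 2*O² (q(O) = -8 + 2*(O*O) = -8 + 2*O²)
c(23, -8)*q(-10) = (-8*(-5 - 8))*(-8 + 2*(-10)²) = (-8*(-13))*(-8 + 2*100) = 104*(-8 + 200) = 104*192 = 19968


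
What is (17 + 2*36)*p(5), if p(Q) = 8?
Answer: 712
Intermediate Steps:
(17 + 2*36)*p(5) = (17 + 2*36)*8 = (17 + 72)*8 = 89*8 = 712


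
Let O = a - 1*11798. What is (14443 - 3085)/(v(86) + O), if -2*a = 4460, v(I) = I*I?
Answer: -5679/3316 ≈ -1.7126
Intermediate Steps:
v(I) = I**2
a = -2230 (a = -1/2*4460 = -2230)
O = -14028 (O = -2230 - 1*11798 = -2230 - 11798 = -14028)
(14443 - 3085)/(v(86) + O) = (14443 - 3085)/(86**2 - 14028) = 11358/(7396 - 14028) = 11358/(-6632) = 11358*(-1/6632) = -5679/3316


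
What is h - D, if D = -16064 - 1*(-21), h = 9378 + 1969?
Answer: 27390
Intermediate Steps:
h = 11347
D = -16043 (D = -16064 + 21 = -16043)
h - D = 11347 - 1*(-16043) = 11347 + 16043 = 27390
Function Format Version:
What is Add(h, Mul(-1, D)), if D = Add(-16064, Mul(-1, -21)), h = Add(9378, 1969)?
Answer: 27390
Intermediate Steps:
h = 11347
D = -16043 (D = Add(-16064, 21) = -16043)
Add(h, Mul(-1, D)) = Add(11347, Mul(-1, -16043)) = Add(11347, 16043) = 27390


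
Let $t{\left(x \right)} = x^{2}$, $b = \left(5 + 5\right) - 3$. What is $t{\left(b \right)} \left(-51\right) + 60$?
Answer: $-2439$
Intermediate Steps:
$b = 7$ ($b = 10 - 3 = 7$)
$t{\left(b \right)} \left(-51\right) + 60 = 7^{2} \left(-51\right) + 60 = 49 \left(-51\right) + 60 = -2499 + 60 = -2439$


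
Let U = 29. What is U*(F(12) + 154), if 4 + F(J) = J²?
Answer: 8526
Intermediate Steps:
F(J) = -4 + J²
U*(F(12) + 154) = 29*((-4 + 12²) + 154) = 29*((-4 + 144) + 154) = 29*(140 + 154) = 29*294 = 8526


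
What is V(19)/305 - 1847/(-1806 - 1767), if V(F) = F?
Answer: 631222/1089765 ≈ 0.57923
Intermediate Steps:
V(19)/305 - 1847/(-1806 - 1767) = 19/305 - 1847/(-1806 - 1767) = 19*(1/305) - 1847/(-3573) = 19/305 - 1847*(-1/3573) = 19/305 + 1847/3573 = 631222/1089765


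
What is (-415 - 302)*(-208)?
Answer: 149136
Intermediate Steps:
(-415 - 302)*(-208) = -717*(-208) = 149136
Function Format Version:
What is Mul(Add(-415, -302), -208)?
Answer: 149136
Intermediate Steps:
Mul(Add(-415, -302), -208) = Mul(-717, -208) = 149136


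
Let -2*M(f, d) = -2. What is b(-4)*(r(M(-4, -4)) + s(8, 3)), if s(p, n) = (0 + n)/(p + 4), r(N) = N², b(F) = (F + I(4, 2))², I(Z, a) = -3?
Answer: 245/4 ≈ 61.250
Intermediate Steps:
M(f, d) = 1 (M(f, d) = -½*(-2) = 1)
b(F) = (-3 + F)² (b(F) = (F - 3)² = (-3 + F)²)
s(p, n) = n/(4 + p)
b(-4)*(r(M(-4, -4)) + s(8, 3)) = (-3 - 4)²*(1² + 3/(4 + 8)) = (-7)²*(1 + 3/12) = 49*(1 + 3*(1/12)) = 49*(1 + ¼) = 49*(5/4) = 245/4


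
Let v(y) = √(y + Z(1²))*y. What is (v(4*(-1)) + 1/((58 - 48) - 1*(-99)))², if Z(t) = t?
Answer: (1 - 436*I*√3)²/11881 ≈ -48.0 - 0.12712*I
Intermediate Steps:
v(y) = y*√(1 + y) (v(y) = √(y + 1²)*y = √(y + 1)*y = √(1 + y)*y = y*√(1 + y))
(v(4*(-1)) + 1/((58 - 48) - 1*(-99)))² = ((4*(-1))*√(1 + 4*(-1)) + 1/((58 - 48) - 1*(-99)))² = (-4*√(1 - 4) + 1/(10 + 99))² = (-4*I*√3 + 1/109)² = (1/109 - 4*I*√3)²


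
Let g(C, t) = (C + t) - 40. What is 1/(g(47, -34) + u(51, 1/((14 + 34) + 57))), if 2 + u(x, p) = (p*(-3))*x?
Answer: -35/1066 ≈ -0.032833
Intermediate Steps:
g(C, t) = -40 + C + t
u(x, p) = -2 - 3*p*x (u(x, p) = -2 + (p*(-3))*x = -2 + (-3*p)*x = -2 - 3*p*x)
1/(g(47, -34) + u(51, 1/((14 + 34) + 57))) = 1/((-40 + 47 - 34) + (-2 - 3*51/((14 + 34) + 57))) = 1/(-27 + (-2 - 3*51/(48 + 57))) = 1/(-27 + (-2 - 3*51/105)) = 1/(-27 + (-2 - 3*1/105*51)) = 1/(-27 + (-2 - 51/35)) = 1/(-27 - 121/35) = 1/(-1066/35) = -35/1066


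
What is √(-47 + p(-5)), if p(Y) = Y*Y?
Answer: I*√22 ≈ 4.6904*I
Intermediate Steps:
p(Y) = Y²
√(-47 + p(-5)) = √(-47 + (-5)²) = √(-47 + 25) = √(-22) = I*√22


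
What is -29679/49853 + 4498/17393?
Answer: -291968053/867093229 ≈ -0.33672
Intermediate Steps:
-29679/49853 + 4498/17393 = -291968053/867093229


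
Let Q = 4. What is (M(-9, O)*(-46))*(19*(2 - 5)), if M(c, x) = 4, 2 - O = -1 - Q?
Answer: 10488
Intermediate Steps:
O = 7 (O = 2 - (-1 - 1*4) = 2 - (-1 - 4) = 2 - 1*(-5) = 2 + 5 = 7)
(M(-9, O)*(-46))*(19*(2 - 5)) = (4*(-46))*(19*(2 - 5)) = -3496*(-3) = -184*(-57) = 10488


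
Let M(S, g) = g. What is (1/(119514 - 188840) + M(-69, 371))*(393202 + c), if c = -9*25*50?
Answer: 4911892216320/34663 ≈ 1.4170e+8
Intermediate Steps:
c = -11250 (c = -225*50 = -11250)
(1/(119514 - 188840) + M(-69, 371))*(393202 + c) = (1/(119514 - 188840) + 371)*(393202 - 11250) = (1/(-69326) + 371)*381952 = (-1/69326 + 371)*381952 = (25719945/69326)*381952 = 4911892216320/34663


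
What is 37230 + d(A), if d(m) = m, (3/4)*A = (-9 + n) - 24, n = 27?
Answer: 37222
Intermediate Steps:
A = -8 (A = 4*((-9 + 27) - 24)/3 = 4*(18 - 24)/3 = (4/3)*(-6) = -8)
37230 + d(A) = 37230 - 8 = 37222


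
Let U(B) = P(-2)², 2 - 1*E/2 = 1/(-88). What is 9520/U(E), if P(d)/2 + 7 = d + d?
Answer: 2380/121 ≈ 19.669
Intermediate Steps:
P(d) = -14 + 4*d (P(d) = -14 + 2*(d + d) = -14 + 2*(2*d) = -14 + 4*d)
E = 177/44 (E = 4 - 2/(-88) = 4 - 2*(-1/88) = 4 + 1/44 = 177/44 ≈ 4.0227)
U(B) = 484 (U(B) = (-14 + 4*(-2))² = (-14 - 8)² = (-22)² = 484)
9520/U(E) = 9520/484 = 9520*(1/484) = 2380/121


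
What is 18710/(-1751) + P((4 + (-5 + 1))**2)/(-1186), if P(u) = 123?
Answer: -22405433/2076686 ≈ -10.789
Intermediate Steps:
18710/(-1751) + P((4 + (-5 + 1))**2)/(-1186) = 18710/(-1751) + 123/(-1186) = 18710*(-1/1751) + 123*(-1/1186) = -18710/1751 - 123/1186 = -22405433/2076686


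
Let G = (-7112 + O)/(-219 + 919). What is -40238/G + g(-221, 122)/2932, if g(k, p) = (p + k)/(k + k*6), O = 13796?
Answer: -31939544071171/7579328484 ≈ -4214.0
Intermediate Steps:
G = 1671/175 (G = (-7112 + 13796)/(-219 + 919) = 6684/700 = 6684*(1/700) = 1671/175 ≈ 9.5486)
g(k, p) = (k + p)/(7*k) (g(k, p) = (k + p)/(k + 6*k) = (k + p)/((7*k)) = (k + p)*(1/(7*k)) = (k + p)/(7*k))
-40238/G + g(-221, 122)/2932 = -40238/1671/175 + ((⅐)*(-221 + 122)/(-221))/2932 = -40238*175/1671 + ((⅐)*(-1/221)*(-99))*(1/2932) = -7041650/1671 + (99/1547)*(1/2932) = -7041650/1671 + 99/4535804 = -31939544071171/7579328484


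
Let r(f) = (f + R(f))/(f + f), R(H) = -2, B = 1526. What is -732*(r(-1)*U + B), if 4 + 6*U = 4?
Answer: -1117032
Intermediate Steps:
U = 0 (U = -⅔ + (⅙)*4 = -⅔ + ⅔ = 0)
r(f) = (-2 + f)/(2*f) (r(f) = (f - 2)/(f + f) = (-2 + f)/((2*f)) = (-2 + f)*(1/(2*f)) = (-2 + f)/(2*f))
-732*(r(-1)*U + B) = -732*(((½)*(-2 - 1)/(-1))*0 + 1526) = -732*(((½)*(-1)*(-3))*0 + 1526) = -732*((3/2)*0 + 1526) = -732*(0 + 1526) = -732*1526 = -1117032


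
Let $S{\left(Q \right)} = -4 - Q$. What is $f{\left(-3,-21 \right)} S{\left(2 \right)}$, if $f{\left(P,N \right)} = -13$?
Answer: $78$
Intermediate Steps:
$f{\left(-3,-21 \right)} S{\left(2 \right)} = - 13 \left(-4 - 2\right) = \left(-13\right) \left(-6\right) = 78$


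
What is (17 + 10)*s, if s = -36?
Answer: -972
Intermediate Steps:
(17 + 10)*s = (17 + 10)*(-36) = 27*(-36) = -972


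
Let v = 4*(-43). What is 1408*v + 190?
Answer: -241986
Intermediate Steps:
v = -172
1408*v + 190 = 1408*(-172) + 190 = -242176 + 190 = -241986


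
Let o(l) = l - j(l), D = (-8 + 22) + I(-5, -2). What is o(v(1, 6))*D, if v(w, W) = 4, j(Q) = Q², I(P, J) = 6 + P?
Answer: -180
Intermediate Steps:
D = 15 (D = (-8 + 22) + (6 - 5) = 14 + 1 = 15)
o(l) = l - l²
o(v(1, 6))*D = (4*(1 - 1*4))*15 = (4*(1 - 4))*15 = (4*(-3))*15 = -12*15 = -180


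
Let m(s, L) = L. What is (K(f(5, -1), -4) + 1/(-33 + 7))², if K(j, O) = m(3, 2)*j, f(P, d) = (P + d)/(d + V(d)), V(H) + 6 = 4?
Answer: 44521/6084 ≈ 7.3177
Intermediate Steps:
V(H) = -2 (V(H) = -6 + 4 = -2)
f(P, d) = (P + d)/(-2 + d) (f(P, d) = (P + d)/(d - 2) = (P + d)/(-2 + d))
K(j, O) = 2*j
(K(f(5, -1), -4) + 1/(-33 + 7))² = (2*((5 - 1)/(-2 - 1)) + 1/(-33 + 7))² = (2*(4/(-3)) + 1/(-26))² = (2*(-⅓*4) - 1/26)² = (2*(-4/3) - 1/26)² = (-8/3 - 1/26)² = (-211/78)² = 44521/6084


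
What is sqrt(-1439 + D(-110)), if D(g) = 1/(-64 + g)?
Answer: I*sqrt(43567338)/174 ≈ 37.934*I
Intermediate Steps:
sqrt(-1439 + D(-110)) = sqrt(-1439 + 1/(-64 - 110)) = sqrt(-1439 + 1/(-174)) = sqrt(-1439 - 1/174) = sqrt(-250387/174) = I*sqrt(43567338)/174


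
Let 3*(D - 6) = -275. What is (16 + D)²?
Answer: 43681/9 ≈ 4853.4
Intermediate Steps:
D = -257/3 (D = 6 + (⅓)*(-275) = 6 - 275/3 = -257/3 ≈ -85.667)
(16 + D)² = (16 - 257/3)² = (-209/3)² = 43681/9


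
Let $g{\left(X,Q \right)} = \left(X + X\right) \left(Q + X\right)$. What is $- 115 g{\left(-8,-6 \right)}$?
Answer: $-25760$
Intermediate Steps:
$g{\left(X,Q \right)} = 2 X \left(Q + X\right)$
$- 115 g{\left(-8,-6 \right)} = - 115 \cdot 2 \left(-8\right) \left(-6 - 8\right) = - 115 \cdot 2 \left(-8\right) \left(-14\right) = \left(-115\right) 224 = -25760$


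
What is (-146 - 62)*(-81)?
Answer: 16848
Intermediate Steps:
(-146 - 62)*(-81) = -208*(-81) = 16848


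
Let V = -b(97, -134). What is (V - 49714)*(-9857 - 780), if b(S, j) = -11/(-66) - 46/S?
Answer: 307764246053/582 ≈ 5.2880e+8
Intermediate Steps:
b(S, j) = ⅙ - 46/S (b(S, j) = -11*(-1/66) - 46/S = ⅙ - 46/S)
V = 179/582 (V = -(-276 + 97)/(6*97) = -(-179)/(6*97) = -1*(-179/582) = 179/582 ≈ 0.30756)
(V - 49714)*(-9857 - 780) = (179/582 - 49714)*(-9857 - 780) = -28933369/582*(-10637) = 307764246053/582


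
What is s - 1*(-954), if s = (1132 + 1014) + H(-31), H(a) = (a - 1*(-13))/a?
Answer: 96118/31 ≈ 3100.6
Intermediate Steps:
H(a) = (13 + a)/a (H(a) = (a + 13)/a = (13 + a)/a)
s = 66544/31 (s = (1132 + 1014) + (13 - 31)/(-31) = 2146 - 1/31*(-18) = 2146 + 18/31 = 66544/31 ≈ 2146.6)
s - 1*(-954) = 66544/31 - 1*(-954) = 66544/31 + 954 = 96118/31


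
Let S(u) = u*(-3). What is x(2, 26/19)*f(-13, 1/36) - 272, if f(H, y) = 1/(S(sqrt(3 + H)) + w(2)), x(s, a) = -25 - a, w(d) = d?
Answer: -243397/893 - 1503*I*sqrt(10)/1786 ≈ -272.56 - 2.6612*I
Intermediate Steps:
S(u) = -3*u
f(H, y) = 1/(2 - 3*sqrt(3 + H)) (f(H, y) = 1/(-3*sqrt(3 + H) + 2) = 1/(2 - 3*sqrt(3 + H)))
x(2, 26/19)*f(-13, 1/36) - 272 = (-25 - 26/19)*(-1/(-2 + 3*sqrt(3 - 13))) - 272 = (-25 - 26/19)*(-1/(-2 + 3*sqrt(-10))) - 272 = (-25 - 1*26/19)*(-1/(-2 + 3*(I*sqrt(10)))) - 272 = (-25 - 26/19)*(-1/(-2 + 3*I*sqrt(10))) - 272 = -(-501)/(19*(-2 + 3*I*sqrt(10))) - 272 = 501/(19*(-2 + 3*I*sqrt(10))) - 272 = -272 + 501/(19*(-2 + 3*I*sqrt(10)))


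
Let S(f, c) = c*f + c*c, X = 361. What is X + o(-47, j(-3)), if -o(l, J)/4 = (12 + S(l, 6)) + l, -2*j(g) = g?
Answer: 1485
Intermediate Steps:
j(g) = -g/2
S(f, c) = c**2 + c*f (S(f, c) = c*f + c**2 = c**2 + c*f)
o(l, J) = -192 - 28*l (o(l, J) = -4*((12 + 6*(6 + l)) + l) = -4*((12 + (36 + 6*l)) + l) = -4*((48 + 6*l) + l) = -4*(48 + 7*l) = -192 - 28*l)
X + o(-47, j(-3)) = 361 + (-192 - 28*(-47)) = 361 + (-192 + 1316) = 361 + 1124 = 1485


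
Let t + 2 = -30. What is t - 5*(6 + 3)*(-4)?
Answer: 148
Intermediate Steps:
t = -32 (t = -2 - 30 = -32)
t - 5*(6 + 3)*(-4) = -32 - 5*(6 + 3)*(-4) = -32 - 45*(-4) = -32 - 5*(-36) = -32 + 180 = 148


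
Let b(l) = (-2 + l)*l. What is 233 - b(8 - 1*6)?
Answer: 233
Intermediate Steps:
b(l) = l*(-2 + l)
233 - b(8 - 1*6) = 233 - (8 - 1*6)*(-2 + (8 - 1*6)) = 233 - (8 - 6)*(-2 + (8 - 6)) = 233 - 2*(-2 + 2) = 233 - 2*0 = 233 - 1*0 = 233 + 0 = 233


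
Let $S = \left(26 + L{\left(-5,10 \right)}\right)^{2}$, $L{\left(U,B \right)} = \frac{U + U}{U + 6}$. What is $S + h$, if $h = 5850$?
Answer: $6106$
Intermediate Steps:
$L{\left(U,B \right)} = \frac{2 U}{6 + U}$
$S = 256$ ($S = \left(26 + 2 \left(-5\right) \frac{1}{6 - 5}\right)^{2} = \left(26 + 2 \left(-5\right) 1^{-1}\right)^{2} = \left(26 + 2 \left(-5\right) 1\right)^{2} = \left(26 - 10\right)^{2} = 16^{2} = 256$)
$S + h = 256 + 5850 = 6106$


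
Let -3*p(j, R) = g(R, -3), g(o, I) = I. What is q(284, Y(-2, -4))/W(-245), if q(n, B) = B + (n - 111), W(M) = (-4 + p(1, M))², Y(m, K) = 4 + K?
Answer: 173/9 ≈ 19.222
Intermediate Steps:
p(j, R) = 1 (p(j, R) = -⅓*(-3) = 1)
W(M) = 9 (W(M) = (-4 + 1)² = (-3)² = 9)
q(n, B) = -111 + B + n (q(n, B) = B + (-111 + n) = -111 + B + n)
q(284, Y(-2, -4))/W(-245) = (-111 + (4 - 4) + 284)/9 = (-111 + 0 + 284)*(⅑) = 173*(⅑) = 173/9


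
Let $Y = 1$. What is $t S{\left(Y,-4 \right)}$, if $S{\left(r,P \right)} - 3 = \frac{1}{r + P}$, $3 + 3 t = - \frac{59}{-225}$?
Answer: $- \frac{4928}{2025} \approx -2.4336$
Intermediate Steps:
$t = - \frac{616}{675}$ ($t = -1 + \frac{\left(-59\right) \frac{1}{-225}}{3} = -1 + \frac{\left(-59\right) \left(- \frac{1}{225}\right)}{3} = -1 + \frac{1}{3} \cdot \frac{59}{225} = -1 + \frac{59}{675} = - \frac{616}{675} \approx -0.91259$)
$S{\left(r,P \right)} = 3 + \frac{1}{P + r}$ ($S{\left(r,P \right)} = 3 + \frac{1}{r + P} = 3 + \frac{1}{P + r}$)
$t S{\left(Y,-4 \right)} = - \frac{616 \frac{1 + 3 \left(-4\right) + 3 \cdot 1}{-4 + 1}}{675} = - \frac{616 \frac{1 - 12 + 3}{-3}}{675} = - \frac{616 \left(\left(- \frac{1}{3}\right) \left(-8\right)\right)}{675} = \left(- \frac{616}{675}\right) \frac{8}{3} = - \frac{4928}{2025}$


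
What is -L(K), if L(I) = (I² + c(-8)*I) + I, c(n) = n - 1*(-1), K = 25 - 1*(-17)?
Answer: -1512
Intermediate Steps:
K = 42 (K = 25 + 17 = 42)
c(n) = 1 + n (c(n) = n + 1 = 1 + n)
L(I) = I² - 6*I (L(I) = (I² + (1 - 8)*I) + I = (I² - 7*I) + I = I² - 6*I)
-L(K) = -42*(-6 + 42) = -42*36 = -1*1512 = -1512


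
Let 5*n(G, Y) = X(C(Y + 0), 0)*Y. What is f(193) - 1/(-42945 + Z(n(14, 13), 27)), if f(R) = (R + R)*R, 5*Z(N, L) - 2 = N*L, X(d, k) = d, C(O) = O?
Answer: 79642235921/1069052 ≈ 74498.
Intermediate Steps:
n(G, Y) = Y**2/5 (n(G, Y) = ((Y + 0)*Y)/5 = (Y*Y)/5 = Y**2/5)
Z(N, L) = 2/5 + L*N/5 (Z(N, L) = 2/5 + (N*L)/5 = 2/5 + (L*N)/5 = 2/5 + L*N/5)
f(R) = 2*R**2 (f(R) = (2*R)*R = 2*R**2)
f(193) - 1/(-42945 + Z(n(14, 13), 27)) = 2*193**2 - 1/(-42945 + (2/5 + (1/5)*27*((1/5)*13**2))) = 2*37249 - 1/(-42945 + (2/5 + (1/5)*27*((1/5)*169))) = 74498 - 1/(-42945 + (2/5 + (1/5)*27*(169/5))) = 74498 - 1/(-42945 + (2/5 + 4563/25)) = 74498 - 1/(-42945 + 4573/25) = 74498 - 1/(-1069052/25) = 74498 - 1*(-25/1069052) = 74498 + 25/1069052 = 79642235921/1069052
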